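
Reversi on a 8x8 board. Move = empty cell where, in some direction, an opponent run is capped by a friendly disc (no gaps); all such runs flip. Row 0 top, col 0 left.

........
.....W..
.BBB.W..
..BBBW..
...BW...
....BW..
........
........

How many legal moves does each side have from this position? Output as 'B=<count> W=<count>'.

Answer: B=5 W=7

Derivation:
-- B to move --
(0,4): no bracket -> illegal
(0,5): no bracket -> illegal
(0,6): no bracket -> illegal
(1,4): no bracket -> illegal
(1,6): flips 1 -> legal
(2,4): no bracket -> illegal
(2,6): no bracket -> illegal
(3,6): flips 1 -> legal
(4,5): flips 1 -> legal
(4,6): no bracket -> illegal
(5,3): no bracket -> illegal
(5,6): flips 1 -> legal
(6,4): no bracket -> illegal
(6,5): no bracket -> illegal
(6,6): flips 2 -> legal
B mobility = 5
-- W to move --
(1,0): no bracket -> illegal
(1,1): flips 2 -> legal
(1,2): no bracket -> illegal
(1,3): no bracket -> illegal
(1,4): no bracket -> illegal
(2,0): no bracket -> illegal
(2,4): flips 1 -> legal
(3,0): no bracket -> illegal
(3,1): flips 3 -> legal
(4,1): no bracket -> illegal
(4,2): flips 1 -> legal
(4,5): no bracket -> illegal
(5,2): flips 2 -> legal
(5,3): flips 1 -> legal
(6,3): no bracket -> illegal
(6,4): flips 1 -> legal
(6,5): no bracket -> illegal
W mobility = 7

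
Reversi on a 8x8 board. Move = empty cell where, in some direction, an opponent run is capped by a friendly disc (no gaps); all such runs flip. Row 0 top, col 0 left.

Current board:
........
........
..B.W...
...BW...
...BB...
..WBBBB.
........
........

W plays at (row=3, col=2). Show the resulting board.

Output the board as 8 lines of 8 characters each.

Answer: ........
........
..B.W...
..WWW...
...BB...
..WBBBB.
........
........

Derivation:
Place W at (3,2); scan 8 dirs for brackets.
Dir NW: first cell '.' (not opp) -> no flip
Dir N: opp run (2,2), next='.' -> no flip
Dir NE: first cell '.' (not opp) -> no flip
Dir W: first cell '.' (not opp) -> no flip
Dir E: opp run (3,3) capped by W -> flip
Dir SW: first cell '.' (not opp) -> no flip
Dir S: first cell '.' (not opp) -> no flip
Dir SE: opp run (4,3) (5,4), next='.' -> no flip
All flips: (3,3)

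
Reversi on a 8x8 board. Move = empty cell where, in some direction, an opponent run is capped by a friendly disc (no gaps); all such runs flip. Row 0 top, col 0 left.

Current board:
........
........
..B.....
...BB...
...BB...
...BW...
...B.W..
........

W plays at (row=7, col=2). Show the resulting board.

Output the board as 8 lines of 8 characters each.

Answer: ........
........
..B.....
...BB...
...BB...
...BW...
...W.W..
..W.....

Derivation:
Place W at (7,2); scan 8 dirs for brackets.
Dir NW: first cell '.' (not opp) -> no flip
Dir N: first cell '.' (not opp) -> no flip
Dir NE: opp run (6,3) capped by W -> flip
Dir W: first cell '.' (not opp) -> no flip
Dir E: first cell '.' (not opp) -> no flip
Dir SW: edge -> no flip
Dir S: edge -> no flip
Dir SE: edge -> no flip
All flips: (6,3)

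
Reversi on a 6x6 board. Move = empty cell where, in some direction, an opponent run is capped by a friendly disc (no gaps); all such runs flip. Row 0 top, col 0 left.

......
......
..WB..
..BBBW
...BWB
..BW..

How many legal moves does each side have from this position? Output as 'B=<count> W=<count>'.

-- B to move --
(1,1): flips 1 -> legal
(1,2): flips 1 -> legal
(1,3): no bracket -> illegal
(2,1): flips 1 -> legal
(2,4): no bracket -> illegal
(2,5): flips 1 -> legal
(3,1): no bracket -> illegal
(4,2): no bracket -> illegal
(5,4): flips 2 -> legal
(5,5): flips 1 -> legal
B mobility = 6
-- W to move --
(1,2): no bracket -> illegal
(1,3): flips 3 -> legal
(1,4): no bracket -> illegal
(2,1): no bracket -> illegal
(2,4): flips 2 -> legal
(2,5): no bracket -> illegal
(3,1): flips 3 -> legal
(4,1): no bracket -> illegal
(4,2): flips 2 -> legal
(5,1): flips 1 -> legal
(5,4): no bracket -> illegal
(5,5): flips 1 -> legal
W mobility = 6

Answer: B=6 W=6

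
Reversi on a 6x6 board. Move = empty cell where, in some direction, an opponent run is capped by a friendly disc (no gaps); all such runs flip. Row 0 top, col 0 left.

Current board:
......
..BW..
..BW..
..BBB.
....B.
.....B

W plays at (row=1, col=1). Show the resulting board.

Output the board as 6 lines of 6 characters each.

Answer: ......
.WWW..
..BW..
..BBB.
....B.
.....B

Derivation:
Place W at (1,1); scan 8 dirs for brackets.
Dir NW: first cell '.' (not opp) -> no flip
Dir N: first cell '.' (not opp) -> no flip
Dir NE: first cell '.' (not opp) -> no flip
Dir W: first cell '.' (not opp) -> no flip
Dir E: opp run (1,2) capped by W -> flip
Dir SW: first cell '.' (not opp) -> no flip
Dir S: first cell '.' (not opp) -> no flip
Dir SE: opp run (2,2) (3,3) (4,4) (5,5), next=edge -> no flip
All flips: (1,2)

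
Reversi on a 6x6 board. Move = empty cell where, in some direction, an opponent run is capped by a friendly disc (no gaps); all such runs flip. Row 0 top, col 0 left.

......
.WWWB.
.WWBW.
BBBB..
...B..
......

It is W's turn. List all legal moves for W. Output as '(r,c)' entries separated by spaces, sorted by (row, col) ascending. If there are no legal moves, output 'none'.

Answer: (0,4) (1,5) (3,4) (4,0) (4,1) (4,2) (4,4) (5,3) (5,4)

Derivation:
(0,3): no bracket -> illegal
(0,4): flips 1 -> legal
(0,5): no bracket -> illegal
(1,5): flips 1 -> legal
(2,0): no bracket -> illegal
(2,5): no bracket -> illegal
(3,4): flips 1 -> legal
(4,0): flips 1 -> legal
(4,1): flips 1 -> legal
(4,2): flips 2 -> legal
(4,4): flips 1 -> legal
(5,2): no bracket -> illegal
(5,3): flips 3 -> legal
(5,4): flips 2 -> legal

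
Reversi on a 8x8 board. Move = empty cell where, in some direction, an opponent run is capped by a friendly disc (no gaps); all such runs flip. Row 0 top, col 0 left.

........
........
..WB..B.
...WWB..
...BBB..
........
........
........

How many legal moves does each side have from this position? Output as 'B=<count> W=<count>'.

Answer: B=5 W=9

Derivation:
-- B to move --
(1,1): flips 2 -> legal
(1,2): no bracket -> illegal
(1,3): no bracket -> illegal
(2,1): flips 1 -> legal
(2,4): flips 1 -> legal
(2,5): flips 1 -> legal
(3,1): no bracket -> illegal
(3,2): flips 2 -> legal
(4,2): no bracket -> illegal
B mobility = 5
-- W to move --
(1,2): flips 1 -> legal
(1,3): flips 1 -> legal
(1,4): no bracket -> illegal
(1,5): no bracket -> illegal
(1,6): no bracket -> illegal
(1,7): no bracket -> illegal
(2,4): flips 1 -> legal
(2,5): no bracket -> illegal
(2,7): no bracket -> illegal
(3,2): no bracket -> illegal
(3,6): flips 1 -> legal
(3,7): no bracket -> illegal
(4,2): no bracket -> illegal
(4,6): no bracket -> illegal
(5,2): flips 1 -> legal
(5,3): flips 1 -> legal
(5,4): flips 1 -> legal
(5,5): flips 1 -> legal
(5,6): flips 1 -> legal
W mobility = 9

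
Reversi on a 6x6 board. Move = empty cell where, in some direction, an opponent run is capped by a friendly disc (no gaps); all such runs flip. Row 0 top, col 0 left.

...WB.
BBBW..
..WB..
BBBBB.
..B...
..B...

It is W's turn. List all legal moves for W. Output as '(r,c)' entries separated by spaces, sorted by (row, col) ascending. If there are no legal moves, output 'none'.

(0,0): flips 1 -> legal
(0,1): no bracket -> illegal
(0,2): flips 1 -> legal
(0,5): flips 1 -> legal
(1,4): no bracket -> illegal
(1,5): no bracket -> illegal
(2,0): no bracket -> illegal
(2,1): flips 1 -> legal
(2,4): flips 1 -> legal
(2,5): no bracket -> illegal
(3,5): no bracket -> illegal
(4,0): flips 1 -> legal
(4,1): no bracket -> illegal
(4,3): flips 2 -> legal
(4,4): flips 1 -> legal
(4,5): no bracket -> illegal
(5,1): no bracket -> illegal
(5,3): no bracket -> illegal

Answer: (0,0) (0,2) (0,5) (2,1) (2,4) (4,0) (4,3) (4,4)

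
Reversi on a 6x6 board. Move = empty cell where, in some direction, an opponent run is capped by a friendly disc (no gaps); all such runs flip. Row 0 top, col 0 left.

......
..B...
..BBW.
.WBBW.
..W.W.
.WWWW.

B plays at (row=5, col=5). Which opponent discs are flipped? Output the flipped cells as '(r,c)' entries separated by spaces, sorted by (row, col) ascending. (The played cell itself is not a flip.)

Answer: (4,4)

Derivation:
Dir NW: opp run (4,4) capped by B -> flip
Dir N: first cell '.' (not opp) -> no flip
Dir NE: edge -> no flip
Dir W: opp run (5,4) (5,3) (5,2) (5,1), next='.' -> no flip
Dir E: edge -> no flip
Dir SW: edge -> no flip
Dir S: edge -> no flip
Dir SE: edge -> no flip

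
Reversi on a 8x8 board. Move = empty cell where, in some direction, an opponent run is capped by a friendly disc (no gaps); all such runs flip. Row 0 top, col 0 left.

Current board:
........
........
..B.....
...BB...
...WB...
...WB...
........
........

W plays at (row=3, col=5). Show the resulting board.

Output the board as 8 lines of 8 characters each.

Place W at (3,5); scan 8 dirs for brackets.
Dir NW: first cell '.' (not opp) -> no flip
Dir N: first cell '.' (not opp) -> no flip
Dir NE: first cell '.' (not opp) -> no flip
Dir W: opp run (3,4) (3,3), next='.' -> no flip
Dir E: first cell '.' (not opp) -> no flip
Dir SW: opp run (4,4) capped by W -> flip
Dir S: first cell '.' (not opp) -> no flip
Dir SE: first cell '.' (not opp) -> no flip
All flips: (4,4)

Answer: ........
........
..B.....
...BBW..
...WW...
...WB...
........
........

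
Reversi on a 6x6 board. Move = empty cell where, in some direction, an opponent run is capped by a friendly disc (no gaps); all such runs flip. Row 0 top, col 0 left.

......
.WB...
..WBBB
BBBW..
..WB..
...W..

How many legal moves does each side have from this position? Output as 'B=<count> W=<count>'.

-- B to move --
(0,0): no bracket -> illegal
(0,1): no bracket -> illegal
(0,2): no bracket -> illegal
(1,0): flips 1 -> legal
(1,3): flips 1 -> legal
(2,0): no bracket -> illegal
(2,1): flips 1 -> legal
(3,4): flips 1 -> legal
(4,1): flips 1 -> legal
(4,4): no bracket -> illegal
(5,1): flips 2 -> legal
(5,2): flips 1 -> legal
(5,4): no bracket -> illegal
B mobility = 7
-- W to move --
(0,1): no bracket -> illegal
(0,2): flips 1 -> legal
(0,3): no bracket -> illegal
(1,3): flips 2 -> legal
(1,4): no bracket -> illegal
(1,5): flips 1 -> legal
(2,0): flips 1 -> legal
(2,1): no bracket -> illegal
(3,4): no bracket -> illegal
(3,5): no bracket -> illegal
(4,0): flips 1 -> legal
(4,1): no bracket -> illegal
(4,4): flips 1 -> legal
(5,2): no bracket -> illegal
(5,4): no bracket -> illegal
W mobility = 6

Answer: B=7 W=6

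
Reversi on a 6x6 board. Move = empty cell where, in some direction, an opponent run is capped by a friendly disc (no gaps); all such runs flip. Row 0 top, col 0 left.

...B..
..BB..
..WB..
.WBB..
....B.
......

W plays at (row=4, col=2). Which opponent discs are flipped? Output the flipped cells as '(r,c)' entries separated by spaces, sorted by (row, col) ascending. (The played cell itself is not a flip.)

Answer: (3,2)

Derivation:
Dir NW: first cell 'W' (not opp) -> no flip
Dir N: opp run (3,2) capped by W -> flip
Dir NE: opp run (3,3), next='.' -> no flip
Dir W: first cell '.' (not opp) -> no flip
Dir E: first cell '.' (not opp) -> no flip
Dir SW: first cell '.' (not opp) -> no flip
Dir S: first cell '.' (not opp) -> no flip
Dir SE: first cell '.' (not opp) -> no flip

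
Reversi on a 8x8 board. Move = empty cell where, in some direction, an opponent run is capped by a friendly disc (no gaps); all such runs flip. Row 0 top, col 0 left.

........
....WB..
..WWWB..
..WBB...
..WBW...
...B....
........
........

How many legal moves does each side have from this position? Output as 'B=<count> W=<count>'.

Answer: B=13 W=10

Derivation:
-- B to move --
(0,3): flips 1 -> legal
(0,4): flips 2 -> legal
(0,5): no bracket -> illegal
(1,1): flips 1 -> legal
(1,2): flips 1 -> legal
(1,3): flips 2 -> legal
(2,1): flips 4 -> legal
(3,1): flips 2 -> legal
(3,5): flips 1 -> legal
(4,1): flips 1 -> legal
(4,5): flips 1 -> legal
(5,1): flips 1 -> legal
(5,2): no bracket -> illegal
(5,4): flips 1 -> legal
(5,5): flips 1 -> legal
B mobility = 13
-- W to move --
(0,4): no bracket -> illegal
(0,5): no bracket -> illegal
(0,6): flips 1 -> legal
(1,6): flips 1 -> legal
(2,6): flips 1 -> legal
(3,5): flips 2 -> legal
(3,6): flips 1 -> legal
(4,5): flips 1 -> legal
(5,2): no bracket -> illegal
(5,4): flips 1 -> legal
(6,2): flips 1 -> legal
(6,3): flips 3 -> legal
(6,4): flips 1 -> legal
W mobility = 10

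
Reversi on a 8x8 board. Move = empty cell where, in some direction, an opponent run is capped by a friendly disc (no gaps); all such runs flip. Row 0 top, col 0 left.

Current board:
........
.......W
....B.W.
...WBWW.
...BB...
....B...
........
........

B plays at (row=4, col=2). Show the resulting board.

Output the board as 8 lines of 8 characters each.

Place B at (4,2); scan 8 dirs for brackets.
Dir NW: first cell '.' (not opp) -> no flip
Dir N: first cell '.' (not opp) -> no flip
Dir NE: opp run (3,3) capped by B -> flip
Dir W: first cell '.' (not opp) -> no flip
Dir E: first cell 'B' (not opp) -> no flip
Dir SW: first cell '.' (not opp) -> no flip
Dir S: first cell '.' (not opp) -> no flip
Dir SE: first cell '.' (not opp) -> no flip
All flips: (3,3)

Answer: ........
.......W
....B.W.
...BBWW.
..BBB...
....B...
........
........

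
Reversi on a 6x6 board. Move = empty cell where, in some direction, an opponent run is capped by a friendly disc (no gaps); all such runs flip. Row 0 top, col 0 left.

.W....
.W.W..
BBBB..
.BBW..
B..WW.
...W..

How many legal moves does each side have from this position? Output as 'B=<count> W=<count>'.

Answer: B=7 W=3

Derivation:
-- B to move --
(0,0): flips 1 -> legal
(0,2): flips 1 -> legal
(0,3): flips 1 -> legal
(0,4): flips 1 -> legal
(1,0): no bracket -> illegal
(1,2): no bracket -> illegal
(1,4): no bracket -> illegal
(2,4): no bracket -> illegal
(3,4): flips 1 -> legal
(3,5): no bracket -> illegal
(4,2): no bracket -> illegal
(4,5): no bracket -> illegal
(5,2): no bracket -> illegal
(5,4): flips 1 -> legal
(5,5): flips 2 -> legal
B mobility = 7
-- W to move --
(1,0): flips 2 -> legal
(1,2): no bracket -> illegal
(1,4): no bracket -> illegal
(2,4): no bracket -> illegal
(3,0): flips 2 -> legal
(3,4): no bracket -> illegal
(4,1): flips 2 -> legal
(4,2): no bracket -> illegal
(5,0): no bracket -> illegal
(5,1): no bracket -> illegal
W mobility = 3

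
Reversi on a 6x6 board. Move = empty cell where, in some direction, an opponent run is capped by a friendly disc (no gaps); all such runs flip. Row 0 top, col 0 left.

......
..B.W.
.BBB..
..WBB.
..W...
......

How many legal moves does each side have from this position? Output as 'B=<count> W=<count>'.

Answer: B=6 W=4

Derivation:
-- B to move --
(0,3): no bracket -> illegal
(0,4): no bracket -> illegal
(0,5): flips 1 -> legal
(1,3): no bracket -> illegal
(1,5): no bracket -> illegal
(2,4): no bracket -> illegal
(2,5): no bracket -> illegal
(3,1): flips 1 -> legal
(4,1): flips 1 -> legal
(4,3): flips 1 -> legal
(5,1): flips 1 -> legal
(5,2): flips 2 -> legal
(5,3): no bracket -> illegal
B mobility = 6
-- W to move --
(0,1): no bracket -> illegal
(0,2): flips 2 -> legal
(0,3): no bracket -> illegal
(1,0): flips 1 -> legal
(1,1): no bracket -> illegal
(1,3): no bracket -> illegal
(2,0): no bracket -> illegal
(2,4): flips 1 -> legal
(2,5): no bracket -> illegal
(3,0): no bracket -> illegal
(3,1): no bracket -> illegal
(3,5): flips 2 -> legal
(4,3): no bracket -> illegal
(4,4): no bracket -> illegal
(4,5): no bracket -> illegal
W mobility = 4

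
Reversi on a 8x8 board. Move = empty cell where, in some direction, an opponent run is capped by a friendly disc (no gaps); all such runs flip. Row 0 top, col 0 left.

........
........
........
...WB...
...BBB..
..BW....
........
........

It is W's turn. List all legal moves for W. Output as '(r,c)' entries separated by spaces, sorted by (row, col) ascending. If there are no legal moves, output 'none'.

Answer: (3,5) (5,1) (5,5)

Derivation:
(2,3): no bracket -> illegal
(2,4): no bracket -> illegal
(2,5): no bracket -> illegal
(3,2): no bracket -> illegal
(3,5): flips 2 -> legal
(3,6): no bracket -> illegal
(4,1): no bracket -> illegal
(4,2): no bracket -> illegal
(4,6): no bracket -> illegal
(5,1): flips 1 -> legal
(5,4): no bracket -> illegal
(5,5): flips 1 -> legal
(5,6): no bracket -> illegal
(6,1): no bracket -> illegal
(6,2): no bracket -> illegal
(6,3): no bracket -> illegal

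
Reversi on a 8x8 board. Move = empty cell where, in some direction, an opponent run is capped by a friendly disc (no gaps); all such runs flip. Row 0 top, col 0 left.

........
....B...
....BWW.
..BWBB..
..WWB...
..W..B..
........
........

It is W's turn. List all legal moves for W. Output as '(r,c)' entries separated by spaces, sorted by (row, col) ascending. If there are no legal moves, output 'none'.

Answer: (0,3) (1,5) (2,1) (2,2) (2,3) (3,1) (3,6) (4,5) (5,3) (6,6)

Derivation:
(0,3): flips 1 -> legal
(0,4): no bracket -> illegal
(0,5): no bracket -> illegal
(1,3): no bracket -> illegal
(1,5): flips 1 -> legal
(2,1): flips 1 -> legal
(2,2): flips 1 -> legal
(2,3): flips 1 -> legal
(3,1): flips 1 -> legal
(3,6): flips 2 -> legal
(4,1): no bracket -> illegal
(4,5): flips 2 -> legal
(4,6): no bracket -> illegal
(5,3): flips 2 -> legal
(5,4): no bracket -> illegal
(5,6): no bracket -> illegal
(6,4): no bracket -> illegal
(6,5): no bracket -> illegal
(6,6): flips 2 -> legal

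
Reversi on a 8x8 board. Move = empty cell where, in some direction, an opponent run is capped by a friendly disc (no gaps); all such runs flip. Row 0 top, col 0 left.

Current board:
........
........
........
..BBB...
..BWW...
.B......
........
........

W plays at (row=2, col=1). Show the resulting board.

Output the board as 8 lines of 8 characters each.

Answer: ........
........
.W......
..WBB...
..BWW...
.B......
........
........

Derivation:
Place W at (2,1); scan 8 dirs for brackets.
Dir NW: first cell '.' (not opp) -> no flip
Dir N: first cell '.' (not opp) -> no flip
Dir NE: first cell '.' (not opp) -> no flip
Dir W: first cell '.' (not opp) -> no flip
Dir E: first cell '.' (not opp) -> no flip
Dir SW: first cell '.' (not opp) -> no flip
Dir S: first cell '.' (not opp) -> no flip
Dir SE: opp run (3,2) capped by W -> flip
All flips: (3,2)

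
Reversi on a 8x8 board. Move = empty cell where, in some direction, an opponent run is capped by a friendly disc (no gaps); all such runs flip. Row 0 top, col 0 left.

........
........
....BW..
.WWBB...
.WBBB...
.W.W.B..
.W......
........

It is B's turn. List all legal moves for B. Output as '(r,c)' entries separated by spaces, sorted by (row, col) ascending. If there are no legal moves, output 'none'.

Answer: (1,6) (2,0) (2,1) (2,2) (2,6) (3,0) (4,0) (6,0) (6,2) (6,3) (6,4)

Derivation:
(1,4): no bracket -> illegal
(1,5): no bracket -> illegal
(1,6): flips 1 -> legal
(2,0): flips 1 -> legal
(2,1): flips 1 -> legal
(2,2): flips 1 -> legal
(2,3): no bracket -> illegal
(2,6): flips 1 -> legal
(3,0): flips 2 -> legal
(3,5): no bracket -> illegal
(3,6): no bracket -> illegal
(4,0): flips 1 -> legal
(5,0): no bracket -> illegal
(5,2): no bracket -> illegal
(5,4): no bracket -> illegal
(6,0): flips 1 -> legal
(6,2): flips 1 -> legal
(6,3): flips 1 -> legal
(6,4): flips 1 -> legal
(7,0): no bracket -> illegal
(7,1): no bracket -> illegal
(7,2): no bracket -> illegal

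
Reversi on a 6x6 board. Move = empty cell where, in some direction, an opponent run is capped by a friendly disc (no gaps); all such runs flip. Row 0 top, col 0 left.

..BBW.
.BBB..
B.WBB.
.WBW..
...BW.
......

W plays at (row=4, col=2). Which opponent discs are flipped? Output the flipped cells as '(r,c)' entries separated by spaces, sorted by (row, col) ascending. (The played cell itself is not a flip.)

Answer: (3,2) (4,3)

Derivation:
Dir NW: first cell 'W' (not opp) -> no flip
Dir N: opp run (3,2) capped by W -> flip
Dir NE: first cell 'W' (not opp) -> no flip
Dir W: first cell '.' (not opp) -> no flip
Dir E: opp run (4,3) capped by W -> flip
Dir SW: first cell '.' (not opp) -> no flip
Dir S: first cell '.' (not opp) -> no flip
Dir SE: first cell '.' (not opp) -> no flip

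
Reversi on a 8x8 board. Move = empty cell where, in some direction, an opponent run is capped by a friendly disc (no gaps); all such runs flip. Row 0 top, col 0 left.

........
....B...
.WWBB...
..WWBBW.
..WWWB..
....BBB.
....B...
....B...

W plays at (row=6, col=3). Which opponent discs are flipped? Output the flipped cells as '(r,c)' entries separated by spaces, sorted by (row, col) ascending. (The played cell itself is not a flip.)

Dir NW: first cell '.' (not opp) -> no flip
Dir N: first cell '.' (not opp) -> no flip
Dir NE: opp run (5,4) (4,5) capped by W -> flip
Dir W: first cell '.' (not opp) -> no flip
Dir E: opp run (6,4), next='.' -> no flip
Dir SW: first cell '.' (not opp) -> no flip
Dir S: first cell '.' (not opp) -> no flip
Dir SE: opp run (7,4), next=edge -> no flip

Answer: (4,5) (5,4)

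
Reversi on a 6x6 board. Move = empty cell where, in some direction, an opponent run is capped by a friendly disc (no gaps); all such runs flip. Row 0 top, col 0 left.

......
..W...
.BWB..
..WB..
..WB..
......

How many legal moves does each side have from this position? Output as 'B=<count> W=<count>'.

-- B to move --
(0,1): flips 1 -> legal
(0,2): no bracket -> illegal
(0,3): flips 1 -> legal
(1,1): flips 1 -> legal
(1,3): no bracket -> illegal
(3,1): flips 1 -> legal
(4,1): flips 2 -> legal
(5,1): flips 1 -> legal
(5,2): no bracket -> illegal
(5,3): no bracket -> illegal
B mobility = 6
-- W to move --
(1,0): flips 1 -> legal
(1,1): no bracket -> illegal
(1,3): no bracket -> illegal
(1,4): flips 1 -> legal
(2,0): flips 1 -> legal
(2,4): flips 2 -> legal
(3,0): flips 1 -> legal
(3,1): no bracket -> illegal
(3,4): flips 2 -> legal
(4,4): flips 2 -> legal
(5,2): no bracket -> illegal
(5,3): no bracket -> illegal
(5,4): flips 1 -> legal
W mobility = 8

Answer: B=6 W=8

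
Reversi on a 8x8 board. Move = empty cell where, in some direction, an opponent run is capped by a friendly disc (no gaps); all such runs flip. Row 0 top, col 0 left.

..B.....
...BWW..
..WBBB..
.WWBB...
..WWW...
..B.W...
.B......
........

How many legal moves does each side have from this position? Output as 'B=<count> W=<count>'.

Answer: B=15 W=9

Derivation:
-- B to move --
(0,3): flips 1 -> legal
(0,4): flips 1 -> legal
(0,5): flips 2 -> legal
(0,6): flips 1 -> legal
(1,1): flips 1 -> legal
(1,2): flips 3 -> legal
(1,6): flips 2 -> legal
(2,0): no bracket -> illegal
(2,1): flips 1 -> legal
(2,6): no bracket -> illegal
(3,0): flips 2 -> legal
(3,5): no bracket -> illegal
(4,0): flips 2 -> legal
(4,1): flips 1 -> legal
(4,5): no bracket -> illegal
(5,1): flips 1 -> legal
(5,3): flips 1 -> legal
(5,5): flips 1 -> legal
(6,3): no bracket -> illegal
(6,4): flips 2 -> legal
(6,5): no bracket -> illegal
B mobility = 15
-- W to move --
(0,1): no bracket -> illegal
(0,3): flips 3 -> legal
(0,4): flips 1 -> legal
(1,1): no bracket -> illegal
(1,2): flips 1 -> legal
(1,6): flips 2 -> legal
(2,6): flips 3 -> legal
(3,5): flips 3 -> legal
(3,6): flips 1 -> legal
(4,1): no bracket -> illegal
(4,5): no bracket -> illegal
(5,0): no bracket -> illegal
(5,1): no bracket -> illegal
(5,3): no bracket -> illegal
(6,0): no bracket -> illegal
(6,2): flips 1 -> legal
(6,3): no bracket -> illegal
(7,0): flips 2 -> legal
(7,1): no bracket -> illegal
(7,2): no bracket -> illegal
W mobility = 9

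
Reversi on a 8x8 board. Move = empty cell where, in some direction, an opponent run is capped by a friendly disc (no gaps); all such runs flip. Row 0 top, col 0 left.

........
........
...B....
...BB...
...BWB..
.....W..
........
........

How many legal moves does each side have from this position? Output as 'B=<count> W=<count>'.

-- B to move --
(3,5): no bracket -> illegal
(4,6): no bracket -> illegal
(5,3): no bracket -> illegal
(5,4): flips 1 -> legal
(5,6): no bracket -> illegal
(6,4): no bracket -> illegal
(6,5): flips 1 -> legal
(6,6): flips 2 -> legal
B mobility = 3
-- W to move --
(1,2): no bracket -> illegal
(1,3): no bracket -> illegal
(1,4): no bracket -> illegal
(2,2): flips 1 -> legal
(2,4): flips 1 -> legal
(2,5): no bracket -> illegal
(3,2): no bracket -> illegal
(3,5): flips 1 -> legal
(3,6): no bracket -> illegal
(4,2): flips 1 -> legal
(4,6): flips 1 -> legal
(5,2): no bracket -> illegal
(5,3): no bracket -> illegal
(5,4): no bracket -> illegal
(5,6): no bracket -> illegal
W mobility = 5

Answer: B=3 W=5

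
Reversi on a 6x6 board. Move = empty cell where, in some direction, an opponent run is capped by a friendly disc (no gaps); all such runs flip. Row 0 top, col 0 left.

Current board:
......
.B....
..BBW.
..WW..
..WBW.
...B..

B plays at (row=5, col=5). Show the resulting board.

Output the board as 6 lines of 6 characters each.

Answer: ......
.B....
..BBW.
..WB..
..WBB.
...B.B

Derivation:
Place B at (5,5); scan 8 dirs for brackets.
Dir NW: opp run (4,4) (3,3) capped by B -> flip
Dir N: first cell '.' (not opp) -> no flip
Dir NE: edge -> no flip
Dir W: first cell '.' (not opp) -> no flip
Dir E: edge -> no flip
Dir SW: edge -> no flip
Dir S: edge -> no flip
Dir SE: edge -> no flip
All flips: (3,3) (4,4)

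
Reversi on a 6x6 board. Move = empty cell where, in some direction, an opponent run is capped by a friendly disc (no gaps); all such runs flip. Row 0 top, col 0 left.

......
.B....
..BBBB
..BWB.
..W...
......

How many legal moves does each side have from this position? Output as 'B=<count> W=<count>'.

-- B to move --
(3,1): no bracket -> illegal
(4,1): no bracket -> illegal
(4,3): flips 1 -> legal
(4,4): flips 1 -> legal
(5,1): flips 2 -> legal
(5,2): flips 1 -> legal
(5,3): no bracket -> illegal
B mobility = 4
-- W to move --
(0,0): flips 2 -> legal
(0,1): no bracket -> illegal
(0,2): no bracket -> illegal
(1,0): no bracket -> illegal
(1,2): flips 2 -> legal
(1,3): flips 1 -> legal
(1,4): no bracket -> illegal
(1,5): flips 1 -> legal
(2,0): no bracket -> illegal
(2,1): no bracket -> illegal
(3,1): flips 1 -> legal
(3,5): flips 1 -> legal
(4,1): no bracket -> illegal
(4,3): no bracket -> illegal
(4,4): no bracket -> illegal
(4,5): no bracket -> illegal
W mobility = 6

Answer: B=4 W=6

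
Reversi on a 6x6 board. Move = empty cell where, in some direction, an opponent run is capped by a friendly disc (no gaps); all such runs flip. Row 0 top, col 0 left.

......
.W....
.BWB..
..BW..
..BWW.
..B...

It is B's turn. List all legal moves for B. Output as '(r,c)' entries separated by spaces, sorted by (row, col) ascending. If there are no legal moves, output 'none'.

(0,0): no bracket -> illegal
(0,1): flips 1 -> legal
(0,2): no bracket -> illegal
(1,0): no bracket -> illegal
(1,2): flips 1 -> legal
(1,3): no bracket -> illegal
(2,0): no bracket -> illegal
(2,4): flips 1 -> legal
(3,1): no bracket -> illegal
(3,4): flips 2 -> legal
(3,5): no bracket -> illegal
(4,5): flips 2 -> legal
(5,3): flips 2 -> legal
(5,4): flips 1 -> legal
(5,5): no bracket -> illegal

Answer: (0,1) (1,2) (2,4) (3,4) (4,5) (5,3) (5,4)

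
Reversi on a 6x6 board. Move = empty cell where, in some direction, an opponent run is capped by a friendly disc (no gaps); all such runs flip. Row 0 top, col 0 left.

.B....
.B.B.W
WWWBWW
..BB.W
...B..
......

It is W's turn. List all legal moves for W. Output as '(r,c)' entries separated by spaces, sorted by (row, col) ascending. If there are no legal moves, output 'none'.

Answer: (0,0) (0,2) (0,4) (4,2) (4,4) (5,4)

Derivation:
(0,0): flips 1 -> legal
(0,2): flips 2 -> legal
(0,3): no bracket -> illegal
(0,4): flips 1 -> legal
(1,0): no bracket -> illegal
(1,2): no bracket -> illegal
(1,4): no bracket -> illegal
(3,1): no bracket -> illegal
(3,4): no bracket -> illegal
(4,1): no bracket -> illegal
(4,2): flips 2 -> legal
(4,4): flips 1 -> legal
(5,2): no bracket -> illegal
(5,3): no bracket -> illegal
(5,4): flips 2 -> legal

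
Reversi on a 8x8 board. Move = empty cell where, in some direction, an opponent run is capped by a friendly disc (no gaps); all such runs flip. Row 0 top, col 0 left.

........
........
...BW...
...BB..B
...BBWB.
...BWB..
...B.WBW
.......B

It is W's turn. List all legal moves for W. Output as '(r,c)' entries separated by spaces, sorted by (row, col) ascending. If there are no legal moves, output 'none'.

Answer: (1,2) (2,2) (3,2) (4,2) (4,7) (5,2) (5,6) (7,2)

Derivation:
(1,2): flips 2 -> legal
(1,3): no bracket -> illegal
(1,4): no bracket -> illegal
(2,2): flips 1 -> legal
(2,5): no bracket -> illegal
(2,6): no bracket -> illegal
(2,7): no bracket -> illegal
(3,2): flips 1 -> legal
(3,5): no bracket -> illegal
(3,6): no bracket -> illegal
(4,2): flips 3 -> legal
(4,7): flips 1 -> legal
(5,2): flips 1 -> legal
(5,6): flips 1 -> legal
(5,7): no bracket -> illegal
(6,2): no bracket -> illegal
(6,4): no bracket -> illegal
(7,2): flips 1 -> legal
(7,3): no bracket -> illegal
(7,4): no bracket -> illegal
(7,5): no bracket -> illegal
(7,6): no bracket -> illegal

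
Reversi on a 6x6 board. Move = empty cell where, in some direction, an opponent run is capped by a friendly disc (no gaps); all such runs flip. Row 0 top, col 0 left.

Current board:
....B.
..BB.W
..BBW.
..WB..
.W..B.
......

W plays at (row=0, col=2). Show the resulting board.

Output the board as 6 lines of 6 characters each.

Place W at (0,2); scan 8 dirs for brackets.
Dir NW: edge -> no flip
Dir N: edge -> no flip
Dir NE: edge -> no flip
Dir W: first cell '.' (not opp) -> no flip
Dir E: first cell '.' (not opp) -> no flip
Dir SW: first cell '.' (not opp) -> no flip
Dir S: opp run (1,2) (2,2) capped by W -> flip
Dir SE: opp run (1,3) capped by W -> flip
All flips: (1,2) (1,3) (2,2)

Answer: ..W.B.
..WW.W
..WBW.
..WB..
.W..B.
......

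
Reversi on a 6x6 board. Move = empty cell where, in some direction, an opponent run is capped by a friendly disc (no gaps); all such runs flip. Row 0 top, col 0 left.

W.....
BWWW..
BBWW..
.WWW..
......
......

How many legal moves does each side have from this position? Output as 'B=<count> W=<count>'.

Answer: B=8 W=1

Derivation:
-- B to move --
(0,1): flips 1 -> legal
(0,2): flips 1 -> legal
(0,3): flips 1 -> legal
(0,4): no bracket -> illegal
(1,4): flips 3 -> legal
(2,4): flips 2 -> legal
(3,0): no bracket -> illegal
(3,4): no bracket -> illegal
(4,0): no bracket -> illegal
(4,1): flips 1 -> legal
(4,2): flips 1 -> legal
(4,3): flips 1 -> legal
(4,4): no bracket -> illegal
B mobility = 8
-- W to move --
(0,1): no bracket -> illegal
(3,0): flips 3 -> legal
W mobility = 1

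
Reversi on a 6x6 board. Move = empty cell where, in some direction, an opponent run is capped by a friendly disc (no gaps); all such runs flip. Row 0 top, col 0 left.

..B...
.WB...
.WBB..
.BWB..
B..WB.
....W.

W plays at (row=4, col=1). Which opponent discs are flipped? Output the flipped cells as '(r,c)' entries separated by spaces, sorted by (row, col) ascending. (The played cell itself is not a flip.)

Answer: (3,1)

Derivation:
Dir NW: first cell '.' (not opp) -> no flip
Dir N: opp run (3,1) capped by W -> flip
Dir NE: first cell 'W' (not opp) -> no flip
Dir W: opp run (4,0), next=edge -> no flip
Dir E: first cell '.' (not opp) -> no flip
Dir SW: first cell '.' (not opp) -> no flip
Dir S: first cell '.' (not opp) -> no flip
Dir SE: first cell '.' (not opp) -> no flip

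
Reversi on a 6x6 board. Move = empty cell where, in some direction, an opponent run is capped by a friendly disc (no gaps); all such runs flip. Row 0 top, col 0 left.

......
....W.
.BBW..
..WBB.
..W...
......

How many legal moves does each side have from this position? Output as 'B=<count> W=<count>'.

Answer: B=7 W=7

Derivation:
-- B to move --
(0,3): no bracket -> illegal
(0,4): no bracket -> illegal
(0,5): no bracket -> illegal
(1,2): flips 1 -> legal
(1,3): flips 1 -> legal
(1,5): no bracket -> illegal
(2,4): flips 1 -> legal
(2,5): no bracket -> illegal
(3,1): flips 1 -> legal
(4,1): no bracket -> illegal
(4,3): flips 1 -> legal
(5,1): flips 1 -> legal
(5,2): flips 2 -> legal
(5,3): no bracket -> illegal
B mobility = 7
-- W to move --
(1,0): flips 1 -> legal
(1,1): no bracket -> illegal
(1,2): flips 1 -> legal
(1,3): no bracket -> illegal
(2,0): flips 2 -> legal
(2,4): flips 1 -> legal
(2,5): no bracket -> illegal
(3,0): no bracket -> illegal
(3,1): no bracket -> illegal
(3,5): flips 2 -> legal
(4,3): flips 1 -> legal
(4,4): no bracket -> illegal
(4,5): flips 1 -> legal
W mobility = 7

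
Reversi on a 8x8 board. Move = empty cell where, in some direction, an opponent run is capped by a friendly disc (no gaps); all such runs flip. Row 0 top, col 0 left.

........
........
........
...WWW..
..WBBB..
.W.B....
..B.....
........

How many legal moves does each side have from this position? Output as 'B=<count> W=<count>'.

Answer: B=8 W=9

Derivation:
-- B to move --
(2,2): flips 1 -> legal
(2,3): flips 2 -> legal
(2,4): flips 1 -> legal
(2,5): flips 2 -> legal
(2,6): flips 1 -> legal
(3,1): flips 1 -> legal
(3,2): no bracket -> illegal
(3,6): no bracket -> illegal
(4,0): flips 1 -> legal
(4,1): flips 1 -> legal
(4,6): no bracket -> illegal
(5,0): no bracket -> illegal
(5,2): no bracket -> illegal
(6,0): no bracket -> illegal
(6,1): no bracket -> illegal
B mobility = 8
-- W to move --
(3,2): no bracket -> illegal
(3,6): no bracket -> illegal
(4,6): flips 3 -> legal
(5,2): flips 1 -> legal
(5,4): flips 1 -> legal
(5,5): flips 2 -> legal
(5,6): flips 1 -> legal
(6,1): no bracket -> illegal
(6,3): flips 2 -> legal
(6,4): flips 1 -> legal
(7,1): flips 3 -> legal
(7,2): no bracket -> illegal
(7,3): flips 1 -> legal
W mobility = 9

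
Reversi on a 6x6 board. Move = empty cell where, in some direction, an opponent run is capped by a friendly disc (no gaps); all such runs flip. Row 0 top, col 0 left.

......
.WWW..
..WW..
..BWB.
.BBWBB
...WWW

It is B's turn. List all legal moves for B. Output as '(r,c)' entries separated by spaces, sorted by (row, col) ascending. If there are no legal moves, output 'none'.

(0,0): flips 3 -> legal
(0,1): flips 2 -> legal
(0,2): flips 2 -> legal
(0,3): no bracket -> illegal
(0,4): no bracket -> illegal
(1,0): no bracket -> illegal
(1,4): flips 1 -> legal
(2,0): no bracket -> illegal
(2,1): no bracket -> illegal
(2,4): flips 1 -> legal
(3,1): no bracket -> illegal
(5,2): flips 1 -> legal

Answer: (0,0) (0,1) (0,2) (1,4) (2,4) (5,2)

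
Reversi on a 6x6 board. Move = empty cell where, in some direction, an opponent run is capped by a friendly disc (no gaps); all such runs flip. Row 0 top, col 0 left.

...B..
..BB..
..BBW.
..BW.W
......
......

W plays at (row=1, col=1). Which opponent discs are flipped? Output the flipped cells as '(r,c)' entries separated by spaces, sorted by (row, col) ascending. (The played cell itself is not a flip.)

Answer: (2,2)

Derivation:
Dir NW: first cell '.' (not opp) -> no flip
Dir N: first cell '.' (not opp) -> no flip
Dir NE: first cell '.' (not opp) -> no flip
Dir W: first cell '.' (not opp) -> no flip
Dir E: opp run (1,2) (1,3), next='.' -> no flip
Dir SW: first cell '.' (not opp) -> no flip
Dir S: first cell '.' (not opp) -> no flip
Dir SE: opp run (2,2) capped by W -> flip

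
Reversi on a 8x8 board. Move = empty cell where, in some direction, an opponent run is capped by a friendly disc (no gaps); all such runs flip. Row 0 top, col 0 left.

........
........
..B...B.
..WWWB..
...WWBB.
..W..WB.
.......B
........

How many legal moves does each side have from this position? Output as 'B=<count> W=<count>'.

Answer: B=8 W=8

Derivation:
-- B to move --
(2,1): no bracket -> illegal
(2,3): flips 1 -> legal
(2,4): no bracket -> illegal
(2,5): no bracket -> illegal
(3,1): flips 3 -> legal
(4,1): no bracket -> illegal
(4,2): flips 3 -> legal
(5,1): no bracket -> illegal
(5,3): flips 1 -> legal
(5,4): flips 1 -> legal
(6,1): no bracket -> illegal
(6,2): no bracket -> illegal
(6,3): no bracket -> illegal
(6,4): flips 1 -> legal
(6,5): flips 1 -> legal
(6,6): flips 3 -> legal
B mobility = 8
-- W to move --
(1,1): flips 1 -> legal
(1,2): flips 1 -> legal
(1,3): no bracket -> illegal
(1,5): no bracket -> illegal
(1,6): no bracket -> illegal
(1,7): flips 2 -> legal
(2,1): no bracket -> illegal
(2,3): no bracket -> illegal
(2,4): no bracket -> illegal
(2,5): flips 2 -> legal
(2,7): no bracket -> illegal
(3,1): no bracket -> illegal
(3,6): flips 1 -> legal
(3,7): flips 1 -> legal
(4,7): flips 2 -> legal
(5,4): no bracket -> illegal
(5,7): flips 1 -> legal
(6,5): no bracket -> illegal
(6,6): no bracket -> illegal
(7,6): no bracket -> illegal
(7,7): no bracket -> illegal
W mobility = 8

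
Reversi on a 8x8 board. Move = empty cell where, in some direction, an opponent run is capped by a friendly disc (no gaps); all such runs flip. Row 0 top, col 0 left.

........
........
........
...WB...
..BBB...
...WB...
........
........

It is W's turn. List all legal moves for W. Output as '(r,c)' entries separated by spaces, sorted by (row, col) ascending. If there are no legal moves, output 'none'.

(2,3): no bracket -> illegal
(2,4): no bracket -> illegal
(2,5): no bracket -> illegal
(3,1): flips 1 -> legal
(3,2): no bracket -> illegal
(3,5): flips 2 -> legal
(4,1): no bracket -> illegal
(4,5): no bracket -> illegal
(5,1): flips 1 -> legal
(5,2): no bracket -> illegal
(5,5): flips 2 -> legal
(6,3): no bracket -> illegal
(6,4): no bracket -> illegal
(6,5): no bracket -> illegal

Answer: (3,1) (3,5) (5,1) (5,5)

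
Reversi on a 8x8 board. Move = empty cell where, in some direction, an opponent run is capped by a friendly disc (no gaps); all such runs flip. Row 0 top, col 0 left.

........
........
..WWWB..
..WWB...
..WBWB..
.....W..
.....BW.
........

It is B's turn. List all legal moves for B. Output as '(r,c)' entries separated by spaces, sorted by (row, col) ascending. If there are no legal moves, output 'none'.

(1,1): no bracket -> illegal
(1,2): flips 1 -> legal
(1,3): flips 2 -> legal
(1,4): flips 1 -> legal
(1,5): no bracket -> illegal
(2,1): flips 4 -> legal
(3,1): flips 2 -> legal
(3,5): no bracket -> illegal
(4,1): flips 1 -> legal
(4,6): no bracket -> illegal
(5,1): no bracket -> illegal
(5,2): no bracket -> illegal
(5,3): no bracket -> illegal
(5,4): flips 1 -> legal
(5,6): no bracket -> illegal
(5,7): no bracket -> illegal
(6,4): no bracket -> illegal
(6,7): flips 1 -> legal
(7,5): no bracket -> illegal
(7,6): no bracket -> illegal
(7,7): no bracket -> illegal

Answer: (1,2) (1,3) (1,4) (2,1) (3,1) (4,1) (5,4) (6,7)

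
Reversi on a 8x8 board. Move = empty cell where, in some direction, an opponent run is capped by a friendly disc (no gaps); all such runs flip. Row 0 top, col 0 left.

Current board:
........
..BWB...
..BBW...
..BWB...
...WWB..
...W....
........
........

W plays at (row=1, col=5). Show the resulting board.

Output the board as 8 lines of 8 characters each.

Answer: ........
..BWWW..
..BBW...
..BWB...
...WWB..
...W....
........
........

Derivation:
Place W at (1,5); scan 8 dirs for brackets.
Dir NW: first cell '.' (not opp) -> no flip
Dir N: first cell '.' (not opp) -> no flip
Dir NE: first cell '.' (not opp) -> no flip
Dir W: opp run (1,4) capped by W -> flip
Dir E: first cell '.' (not opp) -> no flip
Dir SW: first cell 'W' (not opp) -> no flip
Dir S: first cell '.' (not opp) -> no flip
Dir SE: first cell '.' (not opp) -> no flip
All flips: (1,4)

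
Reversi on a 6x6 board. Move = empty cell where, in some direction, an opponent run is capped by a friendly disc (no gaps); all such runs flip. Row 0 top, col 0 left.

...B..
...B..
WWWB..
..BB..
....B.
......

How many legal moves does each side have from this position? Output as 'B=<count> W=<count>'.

-- B to move --
(1,0): flips 1 -> legal
(1,1): flips 1 -> legal
(1,2): flips 1 -> legal
(3,0): no bracket -> illegal
(3,1): flips 1 -> legal
B mobility = 4
-- W to move --
(0,2): no bracket -> illegal
(0,4): flips 1 -> legal
(1,2): no bracket -> illegal
(1,4): no bracket -> illegal
(2,4): flips 1 -> legal
(3,1): no bracket -> illegal
(3,4): no bracket -> illegal
(3,5): no bracket -> illegal
(4,1): no bracket -> illegal
(4,2): flips 1 -> legal
(4,3): flips 1 -> legal
(4,5): no bracket -> illegal
(5,3): no bracket -> illegal
(5,4): no bracket -> illegal
(5,5): flips 2 -> legal
W mobility = 5

Answer: B=4 W=5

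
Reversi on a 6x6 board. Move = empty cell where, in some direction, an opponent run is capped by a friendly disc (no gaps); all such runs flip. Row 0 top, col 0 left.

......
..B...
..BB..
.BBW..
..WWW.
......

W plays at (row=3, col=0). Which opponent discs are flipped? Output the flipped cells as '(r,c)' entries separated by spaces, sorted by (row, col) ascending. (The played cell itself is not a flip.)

Answer: (3,1) (3,2)

Derivation:
Dir NW: edge -> no flip
Dir N: first cell '.' (not opp) -> no flip
Dir NE: first cell '.' (not opp) -> no flip
Dir W: edge -> no flip
Dir E: opp run (3,1) (3,2) capped by W -> flip
Dir SW: edge -> no flip
Dir S: first cell '.' (not opp) -> no flip
Dir SE: first cell '.' (not opp) -> no flip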